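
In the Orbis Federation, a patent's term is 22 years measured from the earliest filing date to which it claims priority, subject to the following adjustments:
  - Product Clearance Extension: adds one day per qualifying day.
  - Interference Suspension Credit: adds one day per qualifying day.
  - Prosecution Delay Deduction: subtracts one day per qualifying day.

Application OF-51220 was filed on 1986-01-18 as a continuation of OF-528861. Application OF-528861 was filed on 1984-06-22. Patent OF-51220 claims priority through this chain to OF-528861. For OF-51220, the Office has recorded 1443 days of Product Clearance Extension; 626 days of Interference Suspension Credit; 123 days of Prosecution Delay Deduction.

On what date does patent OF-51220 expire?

Earliest priority filing: 22 June 1984.
Base term: 22 June 1984 + 22 years → 22 June 2006.
Product Clearance Extension: +1443 days → 4 June 2010.
Interference Suspension Credit: +626 days → 20 February 2012.
Prosecution Delay Deduction: −123 days → 20 October 2011.

October 20, 2011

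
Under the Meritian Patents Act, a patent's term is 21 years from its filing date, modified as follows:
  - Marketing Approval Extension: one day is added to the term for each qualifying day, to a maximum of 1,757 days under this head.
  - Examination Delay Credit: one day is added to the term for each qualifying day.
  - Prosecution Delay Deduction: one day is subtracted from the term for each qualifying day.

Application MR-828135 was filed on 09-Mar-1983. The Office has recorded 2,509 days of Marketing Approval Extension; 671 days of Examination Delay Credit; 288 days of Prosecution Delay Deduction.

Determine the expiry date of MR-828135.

Base term: filing date + 21 years → 9 March 2004.
Marketing Approval Extension: 2509 days claimed exceeds the 1757-day cap, so +1757 days → 30 December 2008.
Examination Delay Credit: +671 days → 1 November 2010.
Prosecution Delay Deduction: −288 days → 17 January 2010.

2010-01-17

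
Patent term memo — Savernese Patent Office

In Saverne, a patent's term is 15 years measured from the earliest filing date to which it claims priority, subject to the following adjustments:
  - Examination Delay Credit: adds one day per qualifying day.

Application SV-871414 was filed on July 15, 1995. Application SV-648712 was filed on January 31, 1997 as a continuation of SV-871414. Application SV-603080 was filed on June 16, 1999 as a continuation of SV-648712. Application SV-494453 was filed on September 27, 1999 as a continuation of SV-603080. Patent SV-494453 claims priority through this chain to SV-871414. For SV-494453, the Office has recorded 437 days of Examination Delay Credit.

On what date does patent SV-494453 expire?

Earliest priority filing: 15 July 1995.
Base term: 15 July 1995 + 15 years → 15 July 2010.
Examination Delay Credit: +437 days → 25 September 2011.

September 25, 2011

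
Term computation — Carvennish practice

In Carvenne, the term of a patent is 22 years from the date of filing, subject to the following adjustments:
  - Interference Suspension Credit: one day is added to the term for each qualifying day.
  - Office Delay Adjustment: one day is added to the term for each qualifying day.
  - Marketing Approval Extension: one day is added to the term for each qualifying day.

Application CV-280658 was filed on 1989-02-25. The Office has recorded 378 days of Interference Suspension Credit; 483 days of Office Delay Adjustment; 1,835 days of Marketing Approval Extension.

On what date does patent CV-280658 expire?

Base term: filing date + 22 years → 25 February 2011.
Interference Suspension Credit: +378 days → 9 March 2012.
Office Delay Adjustment: +483 days → 5 July 2013.
Marketing Approval Extension: +1835 days → 14 July 2018.

July 14, 2018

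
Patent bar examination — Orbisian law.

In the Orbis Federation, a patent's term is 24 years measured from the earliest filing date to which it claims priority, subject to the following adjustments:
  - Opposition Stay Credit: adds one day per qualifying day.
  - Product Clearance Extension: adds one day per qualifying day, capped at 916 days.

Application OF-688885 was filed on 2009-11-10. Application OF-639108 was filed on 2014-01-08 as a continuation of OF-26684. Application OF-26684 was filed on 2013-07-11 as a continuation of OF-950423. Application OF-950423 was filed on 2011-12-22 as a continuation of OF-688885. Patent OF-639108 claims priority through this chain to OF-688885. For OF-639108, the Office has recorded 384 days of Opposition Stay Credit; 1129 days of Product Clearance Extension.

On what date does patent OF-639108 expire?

June 2, 2037

Earliest priority filing: 10 November 2009.
Base term: 10 November 2009 + 24 years → 10 November 2033.
Opposition Stay Credit: +384 days → 29 November 2034.
Product Clearance Extension: 1129 days claimed exceeds the 916-day cap, so +916 days → 2 June 2037.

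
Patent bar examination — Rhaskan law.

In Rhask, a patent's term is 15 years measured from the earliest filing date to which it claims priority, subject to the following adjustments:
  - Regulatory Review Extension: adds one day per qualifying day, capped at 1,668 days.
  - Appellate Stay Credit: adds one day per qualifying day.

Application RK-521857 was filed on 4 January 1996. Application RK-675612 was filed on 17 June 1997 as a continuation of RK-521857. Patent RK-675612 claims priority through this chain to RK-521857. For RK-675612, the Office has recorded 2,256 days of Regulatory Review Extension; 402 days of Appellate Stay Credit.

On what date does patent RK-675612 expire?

Earliest priority filing: 4 January 1996.
Base term: 4 January 1996 + 15 years → 4 January 2011.
Regulatory Review Extension: 2256 days claimed exceeds the 1668-day cap, so +1668 days → 30 July 2015.
Appellate Stay Credit: +402 days → 4 September 2016.

2016-09-04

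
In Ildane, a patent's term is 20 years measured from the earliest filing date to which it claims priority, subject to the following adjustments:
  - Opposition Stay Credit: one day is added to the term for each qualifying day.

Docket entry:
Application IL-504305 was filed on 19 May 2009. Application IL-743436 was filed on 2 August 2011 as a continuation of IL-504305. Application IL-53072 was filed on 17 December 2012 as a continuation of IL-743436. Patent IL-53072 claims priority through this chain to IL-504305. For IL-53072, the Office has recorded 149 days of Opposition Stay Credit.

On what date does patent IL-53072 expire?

October 15, 2029

Earliest priority filing: 19 May 2009.
Base term: 19 May 2009 + 20 years → 19 May 2029.
Opposition Stay Credit: +149 days → 15 October 2029.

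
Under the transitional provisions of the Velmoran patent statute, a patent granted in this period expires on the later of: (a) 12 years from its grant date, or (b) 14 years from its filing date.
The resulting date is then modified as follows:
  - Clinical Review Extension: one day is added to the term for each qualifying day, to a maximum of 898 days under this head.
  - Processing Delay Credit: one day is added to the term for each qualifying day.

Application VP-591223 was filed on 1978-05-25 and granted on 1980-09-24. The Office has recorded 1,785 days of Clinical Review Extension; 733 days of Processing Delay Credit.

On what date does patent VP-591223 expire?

(a) grant + 12 years → 24 September 1992.
(b) filing + 14 years → 25 May 1992.
Later of the two: 24 September 1992.
Clinical Review Extension: 1785 days claimed exceeds the 898-day cap, so +898 days → 11 March 1995.
Processing Delay Credit: +733 days → 13 March 1997.

1997-03-13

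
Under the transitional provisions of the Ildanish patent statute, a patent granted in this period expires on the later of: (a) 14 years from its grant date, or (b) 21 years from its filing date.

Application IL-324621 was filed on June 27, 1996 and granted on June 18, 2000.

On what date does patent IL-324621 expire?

(a) grant + 14 years → 18 June 2014.
(b) filing + 21 years → 27 June 2017.
Later of the two: 27 June 2017.

June 27, 2017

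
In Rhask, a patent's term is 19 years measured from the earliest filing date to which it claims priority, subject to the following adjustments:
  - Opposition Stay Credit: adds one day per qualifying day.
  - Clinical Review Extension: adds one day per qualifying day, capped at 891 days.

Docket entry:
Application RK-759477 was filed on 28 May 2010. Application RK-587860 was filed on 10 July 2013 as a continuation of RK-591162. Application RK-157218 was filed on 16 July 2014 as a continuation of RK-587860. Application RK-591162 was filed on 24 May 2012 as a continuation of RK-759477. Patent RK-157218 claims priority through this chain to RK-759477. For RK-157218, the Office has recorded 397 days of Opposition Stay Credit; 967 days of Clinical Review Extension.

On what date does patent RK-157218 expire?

Earliest priority filing: 28 May 2010.
Base term: 28 May 2010 + 19 years → 28 May 2029.
Opposition Stay Credit: +397 days → 29 June 2030.
Clinical Review Extension: 967 days claimed exceeds the 891-day cap, so +891 days → 6 December 2032.

December 6, 2032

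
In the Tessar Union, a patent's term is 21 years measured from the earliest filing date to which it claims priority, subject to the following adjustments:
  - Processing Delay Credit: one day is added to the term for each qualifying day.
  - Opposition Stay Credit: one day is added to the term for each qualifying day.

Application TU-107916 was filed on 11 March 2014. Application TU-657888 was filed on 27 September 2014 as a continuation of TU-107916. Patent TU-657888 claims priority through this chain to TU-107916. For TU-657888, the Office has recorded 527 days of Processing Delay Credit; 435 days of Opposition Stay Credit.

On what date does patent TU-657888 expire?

Earliest priority filing: 11 March 2014.
Base term: 11 March 2014 + 21 years → 11 March 2035.
Processing Delay Credit: +527 days → 19 August 2036.
Opposition Stay Credit: +435 days → 28 October 2037.

October 28, 2037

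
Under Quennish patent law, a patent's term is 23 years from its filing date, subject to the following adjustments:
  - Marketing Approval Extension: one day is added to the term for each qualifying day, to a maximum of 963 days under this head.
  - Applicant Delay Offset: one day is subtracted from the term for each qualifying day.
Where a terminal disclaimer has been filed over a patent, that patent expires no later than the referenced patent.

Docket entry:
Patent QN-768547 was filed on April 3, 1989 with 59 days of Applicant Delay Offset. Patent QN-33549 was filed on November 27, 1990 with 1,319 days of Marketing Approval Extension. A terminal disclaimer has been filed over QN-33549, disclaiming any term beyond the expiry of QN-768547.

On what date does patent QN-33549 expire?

Natural term of QN-33549:
  Base: filing + 23 years → 27 November 2013.
  Marketing Approval Extension: 1319 days claimed exceeds the 963-day cap, so +963 days → 17 July 2016.
Expiry of referenced patent QN-768547:
  Base: filing + 23 years → 3 April 2012.
  Applicant Delay Offset: −59 days → 4 February 2012.
Terminal disclaimer: QN-33549 expires on the earlier of 17 July 2016 and 4 February 2012.

February 4, 2012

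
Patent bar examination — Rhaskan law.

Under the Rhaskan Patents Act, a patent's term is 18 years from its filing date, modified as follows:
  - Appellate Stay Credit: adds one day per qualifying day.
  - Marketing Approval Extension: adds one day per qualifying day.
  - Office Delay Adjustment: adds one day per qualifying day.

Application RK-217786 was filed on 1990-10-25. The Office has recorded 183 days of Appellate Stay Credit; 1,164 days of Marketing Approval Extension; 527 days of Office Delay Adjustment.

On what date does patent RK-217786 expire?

2013-12-12

Base term: filing date + 18 years → 25 October 2008.
Appellate Stay Credit: +183 days → 26 April 2009.
Marketing Approval Extension: +1164 days → 3 July 2012.
Office Delay Adjustment: +527 days → 12 December 2013.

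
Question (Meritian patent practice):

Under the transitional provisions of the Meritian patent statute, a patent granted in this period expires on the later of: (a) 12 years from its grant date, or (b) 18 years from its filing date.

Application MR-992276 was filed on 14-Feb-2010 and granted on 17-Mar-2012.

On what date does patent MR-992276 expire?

February 14, 2028

(a) grant + 12 years → 17 March 2024.
(b) filing + 18 years → 14 February 2028.
Later of the two: 14 February 2028.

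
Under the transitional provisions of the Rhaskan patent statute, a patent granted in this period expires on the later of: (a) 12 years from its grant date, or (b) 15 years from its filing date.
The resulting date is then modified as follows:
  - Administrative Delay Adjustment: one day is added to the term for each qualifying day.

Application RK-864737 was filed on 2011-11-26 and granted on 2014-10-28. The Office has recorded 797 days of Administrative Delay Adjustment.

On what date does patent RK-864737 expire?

(a) grant + 12 years → 28 October 2026.
(b) filing + 15 years → 26 November 2026.
Later of the two: 26 November 2026.
Administrative Delay Adjustment: +797 days → 31 January 2029.

January 31, 2029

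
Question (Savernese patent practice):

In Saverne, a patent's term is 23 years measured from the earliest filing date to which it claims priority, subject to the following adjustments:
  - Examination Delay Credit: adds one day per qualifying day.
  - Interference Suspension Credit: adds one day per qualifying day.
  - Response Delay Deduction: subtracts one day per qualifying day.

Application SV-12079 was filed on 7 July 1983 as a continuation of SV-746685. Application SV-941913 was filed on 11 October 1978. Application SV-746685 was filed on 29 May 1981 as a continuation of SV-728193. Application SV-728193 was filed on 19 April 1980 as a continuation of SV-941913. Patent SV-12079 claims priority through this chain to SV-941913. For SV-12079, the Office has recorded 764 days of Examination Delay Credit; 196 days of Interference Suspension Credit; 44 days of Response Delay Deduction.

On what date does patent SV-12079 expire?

2004-04-14

Earliest priority filing: 11 October 1978.
Base term: 11 October 1978 + 23 years → 11 October 2001.
Examination Delay Credit: +764 days → 14 November 2003.
Interference Suspension Credit: +196 days → 28 May 2004.
Response Delay Deduction: −44 days → 14 April 2004.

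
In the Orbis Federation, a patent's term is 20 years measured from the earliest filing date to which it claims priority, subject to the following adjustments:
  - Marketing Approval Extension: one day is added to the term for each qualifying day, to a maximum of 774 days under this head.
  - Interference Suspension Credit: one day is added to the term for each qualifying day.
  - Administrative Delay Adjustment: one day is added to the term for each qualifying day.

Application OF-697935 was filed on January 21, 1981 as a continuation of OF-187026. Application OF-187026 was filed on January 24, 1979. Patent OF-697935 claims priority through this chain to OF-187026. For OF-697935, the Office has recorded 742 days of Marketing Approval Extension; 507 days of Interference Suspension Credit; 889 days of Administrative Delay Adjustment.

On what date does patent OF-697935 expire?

2004-12-01

Earliest priority filing: 24 January 1979.
Base term: 24 January 1979 + 20 years → 24 January 1999.
Marketing Approval Extension: 742 days (within the 774-day cap) → +742 days → 4 February 2001.
Interference Suspension Credit: +507 days → 26 June 2002.
Administrative Delay Adjustment: +889 days → 1 December 2004.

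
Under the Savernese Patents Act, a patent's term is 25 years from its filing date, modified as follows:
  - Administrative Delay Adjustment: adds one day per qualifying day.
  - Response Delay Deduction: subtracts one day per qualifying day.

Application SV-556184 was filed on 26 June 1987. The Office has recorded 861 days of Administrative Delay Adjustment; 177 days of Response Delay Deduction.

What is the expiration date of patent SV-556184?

Base term: filing date + 25 years → 26 June 2012.
Administrative Delay Adjustment: +861 days → 4 November 2014.
Response Delay Deduction: −177 days → 11 May 2014.

2014-05-11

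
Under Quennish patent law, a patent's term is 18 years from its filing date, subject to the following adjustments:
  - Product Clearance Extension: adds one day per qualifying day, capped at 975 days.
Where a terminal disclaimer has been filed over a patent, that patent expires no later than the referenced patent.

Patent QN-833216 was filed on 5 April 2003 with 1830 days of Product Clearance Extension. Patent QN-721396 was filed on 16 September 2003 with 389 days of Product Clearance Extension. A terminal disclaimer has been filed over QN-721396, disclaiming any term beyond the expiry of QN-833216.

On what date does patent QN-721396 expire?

Natural term of QN-721396:
  Base: filing + 18 years → 16 September 2021.
  Product Clearance Extension: 389 days (within the 975-day cap) → +389 days → 10 October 2022.
Expiry of referenced patent QN-833216:
  Base: filing + 18 years → 5 April 2021.
  Product Clearance Extension: 1830 days claimed exceeds the 975-day cap, so +975 days → 6 December 2023.
Terminal disclaimer: QN-721396 expires on the earlier of 10 October 2022 and 6 December 2023.

October 10, 2022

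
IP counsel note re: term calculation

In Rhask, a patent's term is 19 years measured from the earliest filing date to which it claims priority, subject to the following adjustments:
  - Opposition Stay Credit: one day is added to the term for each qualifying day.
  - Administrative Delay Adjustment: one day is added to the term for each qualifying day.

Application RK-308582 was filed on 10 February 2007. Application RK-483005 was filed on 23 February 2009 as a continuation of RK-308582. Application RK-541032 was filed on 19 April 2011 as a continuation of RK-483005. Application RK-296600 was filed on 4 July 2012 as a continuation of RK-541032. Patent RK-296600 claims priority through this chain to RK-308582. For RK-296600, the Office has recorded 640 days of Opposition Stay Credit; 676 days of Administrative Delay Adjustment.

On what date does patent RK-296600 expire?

2029-09-18

Earliest priority filing: 10 February 2007.
Base term: 10 February 2007 + 19 years → 10 February 2026.
Opposition Stay Credit: +640 days → 12 November 2027.
Administrative Delay Adjustment: +676 days → 18 September 2029.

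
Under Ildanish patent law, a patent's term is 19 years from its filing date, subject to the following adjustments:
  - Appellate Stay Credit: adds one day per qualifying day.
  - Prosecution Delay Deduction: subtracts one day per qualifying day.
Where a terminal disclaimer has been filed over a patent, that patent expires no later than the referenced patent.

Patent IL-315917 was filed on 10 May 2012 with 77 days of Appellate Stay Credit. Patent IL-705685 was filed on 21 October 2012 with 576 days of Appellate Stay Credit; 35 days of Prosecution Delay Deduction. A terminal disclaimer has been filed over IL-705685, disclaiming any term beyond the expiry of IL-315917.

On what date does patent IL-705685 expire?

Natural term of IL-705685:
  Base: filing + 19 years → 21 October 2031.
  Appellate Stay Credit: +576 days → 19 May 2033.
  Prosecution Delay Deduction: −35 days → 14 April 2033.
Expiry of referenced patent IL-315917:
  Base: filing + 19 years → 10 May 2031.
  Appellate Stay Credit: +77 days → 26 July 2031.
Terminal disclaimer: IL-705685 expires on the earlier of 14 April 2033 and 26 July 2031.

2031-07-26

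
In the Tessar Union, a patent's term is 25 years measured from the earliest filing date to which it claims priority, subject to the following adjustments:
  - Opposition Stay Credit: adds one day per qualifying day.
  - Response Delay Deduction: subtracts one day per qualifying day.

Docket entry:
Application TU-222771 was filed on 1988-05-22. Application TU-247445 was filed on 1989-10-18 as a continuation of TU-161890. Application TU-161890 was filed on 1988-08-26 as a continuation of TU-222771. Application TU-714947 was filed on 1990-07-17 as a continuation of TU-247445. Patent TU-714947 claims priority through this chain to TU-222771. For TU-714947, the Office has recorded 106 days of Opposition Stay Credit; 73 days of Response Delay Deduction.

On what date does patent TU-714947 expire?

2013-06-24

Earliest priority filing: 22 May 1988.
Base term: 22 May 1988 + 25 years → 22 May 2013.
Opposition Stay Credit: +106 days → 5 September 2013.
Response Delay Deduction: −73 days → 24 June 2013.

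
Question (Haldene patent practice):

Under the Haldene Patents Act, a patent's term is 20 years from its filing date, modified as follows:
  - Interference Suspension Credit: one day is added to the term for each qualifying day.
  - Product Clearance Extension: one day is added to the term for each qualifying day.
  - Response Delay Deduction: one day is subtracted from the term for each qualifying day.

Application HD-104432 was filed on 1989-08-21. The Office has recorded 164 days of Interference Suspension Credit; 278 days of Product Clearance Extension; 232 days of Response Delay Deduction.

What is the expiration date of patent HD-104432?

March 19, 2010

Base term: filing date + 20 years → 21 August 2009.
Interference Suspension Credit: +164 days → 1 February 2010.
Product Clearance Extension: +278 days → 6 November 2010.
Response Delay Deduction: −232 days → 19 March 2010.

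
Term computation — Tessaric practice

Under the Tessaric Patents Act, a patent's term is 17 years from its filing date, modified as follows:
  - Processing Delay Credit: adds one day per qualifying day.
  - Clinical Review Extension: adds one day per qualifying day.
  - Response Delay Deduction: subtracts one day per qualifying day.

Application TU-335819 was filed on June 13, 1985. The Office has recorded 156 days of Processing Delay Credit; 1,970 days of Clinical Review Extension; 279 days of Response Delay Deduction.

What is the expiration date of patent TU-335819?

Base term: filing date + 17 years → 13 June 2002.
Processing Delay Credit: +156 days → 16 November 2002.
Clinical Review Extension: +1970 days → 8 April 2008.
Response Delay Deduction: −279 days → 4 July 2007.

July 4, 2007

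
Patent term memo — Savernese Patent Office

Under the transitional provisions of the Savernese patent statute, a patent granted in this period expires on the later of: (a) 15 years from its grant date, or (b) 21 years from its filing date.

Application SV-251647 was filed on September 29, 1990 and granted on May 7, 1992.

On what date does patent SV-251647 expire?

(a) grant + 15 years → 7 May 2007.
(b) filing + 21 years → 29 September 2011.
Later of the two: 29 September 2011.

2011-09-29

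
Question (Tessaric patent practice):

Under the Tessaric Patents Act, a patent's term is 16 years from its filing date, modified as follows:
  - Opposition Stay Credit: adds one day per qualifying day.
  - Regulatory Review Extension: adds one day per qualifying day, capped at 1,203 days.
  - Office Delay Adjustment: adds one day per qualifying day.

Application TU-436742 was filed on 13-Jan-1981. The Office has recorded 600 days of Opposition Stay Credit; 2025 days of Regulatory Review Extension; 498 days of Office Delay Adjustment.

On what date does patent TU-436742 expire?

Base term: filing date + 16 years → 13 January 1997.
Opposition Stay Credit: +600 days → 5 September 1998.
Regulatory Review Extension: 2025 days claimed exceeds the 1203-day cap, so +1203 days → 21 December 2001.
Office Delay Adjustment: +498 days → 3 May 2003.

2003-05-03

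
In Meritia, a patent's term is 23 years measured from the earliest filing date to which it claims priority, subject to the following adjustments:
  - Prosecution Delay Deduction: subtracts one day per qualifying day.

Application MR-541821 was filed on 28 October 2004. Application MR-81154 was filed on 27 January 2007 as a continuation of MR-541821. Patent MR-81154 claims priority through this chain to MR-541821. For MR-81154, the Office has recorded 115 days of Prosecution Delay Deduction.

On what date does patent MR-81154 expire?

July 5, 2027

Earliest priority filing: 28 October 2004.
Base term: 28 October 2004 + 23 years → 28 October 2027.
Prosecution Delay Deduction: −115 days → 5 July 2027.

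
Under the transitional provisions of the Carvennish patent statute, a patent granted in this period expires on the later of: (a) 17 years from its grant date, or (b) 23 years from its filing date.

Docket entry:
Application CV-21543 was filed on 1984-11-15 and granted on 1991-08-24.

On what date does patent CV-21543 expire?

August 24, 2008

(a) grant + 17 years → 24 August 2008.
(b) filing + 23 years → 15 November 2007.
Later of the two: 24 August 2008.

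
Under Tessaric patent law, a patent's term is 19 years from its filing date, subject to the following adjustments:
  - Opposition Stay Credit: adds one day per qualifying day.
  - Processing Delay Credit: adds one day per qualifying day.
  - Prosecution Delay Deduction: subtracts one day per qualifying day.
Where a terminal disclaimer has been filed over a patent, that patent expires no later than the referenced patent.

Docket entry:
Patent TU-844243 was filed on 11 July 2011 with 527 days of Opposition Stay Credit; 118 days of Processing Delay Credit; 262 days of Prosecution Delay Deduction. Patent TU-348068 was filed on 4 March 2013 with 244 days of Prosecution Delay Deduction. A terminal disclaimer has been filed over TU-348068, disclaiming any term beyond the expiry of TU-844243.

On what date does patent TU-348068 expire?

Natural term of TU-348068:
  Base: filing + 19 years → 4 March 2032.
  Prosecution Delay Deduction: −244 days → 4 July 2031.
Expiry of referenced patent TU-844243:
  Base: filing + 19 years → 11 July 2030.
  Opposition Stay Credit: +527 days → 20 December 2031.
  Processing Delay Credit: +118 days → 16 April 2032.
  Prosecution Delay Deduction: −262 days → 29 July 2031.
Terminal disclaimer: TU-348068 expires on the earlier of 4 July 2031 and 29 July 2031.

July 4, 2031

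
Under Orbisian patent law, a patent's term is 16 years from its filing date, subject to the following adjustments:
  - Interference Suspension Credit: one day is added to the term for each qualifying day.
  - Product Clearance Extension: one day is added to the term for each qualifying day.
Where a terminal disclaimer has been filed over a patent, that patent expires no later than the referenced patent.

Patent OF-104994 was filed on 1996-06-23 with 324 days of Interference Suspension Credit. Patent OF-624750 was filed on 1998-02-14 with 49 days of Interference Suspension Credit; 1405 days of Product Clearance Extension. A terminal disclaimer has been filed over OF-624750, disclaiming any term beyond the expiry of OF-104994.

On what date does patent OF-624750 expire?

Natural term of OF-624750:
  Base: filing + 16 years → 14 February 2014.
  Interference Suspension Credit: +49 days → 4 April 2014.
  Product Clearance Extension: +1405 days → 7 February 2018.
Expiry of referenced patent OF-104994:
  Base: filing + 16 years → 23 June 2012.
  Interference Suspension Credit: +324 days → 13 May 2013.
Terminal disclaimer: OF-624750 expires on the earlier of 7 February 2018 and 13 May 2013.

2013-05-13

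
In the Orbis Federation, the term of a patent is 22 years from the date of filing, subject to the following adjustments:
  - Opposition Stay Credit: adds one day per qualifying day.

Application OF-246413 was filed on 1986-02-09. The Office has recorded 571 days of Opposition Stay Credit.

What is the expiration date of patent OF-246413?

September 2, 2009

Base term: filing date + 22 years → 9 February 2008.
Opposition Stay Credit: +571 days → 2 September 2009.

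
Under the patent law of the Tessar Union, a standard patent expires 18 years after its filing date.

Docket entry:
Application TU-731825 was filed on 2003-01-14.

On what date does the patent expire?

Filing date + 18 years → 14 January 2021.

2021-01-14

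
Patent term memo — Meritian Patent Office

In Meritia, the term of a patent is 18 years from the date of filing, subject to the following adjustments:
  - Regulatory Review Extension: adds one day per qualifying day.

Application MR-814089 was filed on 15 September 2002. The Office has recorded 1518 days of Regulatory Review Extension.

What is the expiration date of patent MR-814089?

Base term: filing date + 18 years → 15 September 2020.
Regulatory Review Extension: +1518 days → 11 November 2024.

November 11, 2024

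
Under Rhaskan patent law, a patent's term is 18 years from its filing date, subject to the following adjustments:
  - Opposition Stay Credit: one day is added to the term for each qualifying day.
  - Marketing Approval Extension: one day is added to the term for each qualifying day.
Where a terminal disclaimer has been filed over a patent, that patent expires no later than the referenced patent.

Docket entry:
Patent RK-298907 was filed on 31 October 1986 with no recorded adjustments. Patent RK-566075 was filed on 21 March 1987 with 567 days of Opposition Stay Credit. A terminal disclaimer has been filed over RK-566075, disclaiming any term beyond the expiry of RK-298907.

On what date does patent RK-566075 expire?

Natural term of RK-566075:
  Base: filing + 18 years → 21 March 2005.
  Opposition Stay Credit: +567 days → 9 October 2006.
Expiry of referenced patent RK-298907:
  Base: filing + 18 years → 31 October 2004.
Terminal disclaimer: RK-566075 expires on the earlier of 9 October 2006 and 31 October 2004.

October 31, 2004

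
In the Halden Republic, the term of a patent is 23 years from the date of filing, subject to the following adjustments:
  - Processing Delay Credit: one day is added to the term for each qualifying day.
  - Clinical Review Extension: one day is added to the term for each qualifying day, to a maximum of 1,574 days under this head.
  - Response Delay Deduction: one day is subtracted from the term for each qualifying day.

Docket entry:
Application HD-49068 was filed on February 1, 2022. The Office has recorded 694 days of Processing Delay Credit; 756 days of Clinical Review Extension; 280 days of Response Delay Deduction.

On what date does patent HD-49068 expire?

April 16, 2048

Base term: filing date + 23 years → 1 February 2045.
Processing Delay Credit: +694 days → 27 December 2046.
Clinical Review Extension: 756 days (within the 1574-day cap) → +756 days → 21 January 2049.
Response Delay Deduction: −280 days → 16 April 2048.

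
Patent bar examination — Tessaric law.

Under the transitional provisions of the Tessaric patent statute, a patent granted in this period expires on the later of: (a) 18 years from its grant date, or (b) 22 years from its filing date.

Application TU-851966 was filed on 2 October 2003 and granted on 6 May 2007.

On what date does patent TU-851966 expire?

(a) grant + 18 years → 6 May 2025.
(b) filing + 22 years → 2 October 2025.
Later of the two: 2 October 2025.

October 2, 2025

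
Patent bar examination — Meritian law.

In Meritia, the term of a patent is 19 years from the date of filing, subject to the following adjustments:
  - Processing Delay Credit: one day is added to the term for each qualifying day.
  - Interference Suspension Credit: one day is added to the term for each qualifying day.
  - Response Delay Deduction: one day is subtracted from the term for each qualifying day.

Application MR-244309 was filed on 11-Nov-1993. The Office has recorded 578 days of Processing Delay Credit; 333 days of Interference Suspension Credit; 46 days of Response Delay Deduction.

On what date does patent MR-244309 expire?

Base term: filing date + 19 years → 11 November 2012.
Processing Delay Credit: +578 days → 12 June 2014.
Interference Suspension Credit: +333 days → 11 May 2015.
Response Delay Deduction: −46 days → 26 March 2015.

March 26, 2015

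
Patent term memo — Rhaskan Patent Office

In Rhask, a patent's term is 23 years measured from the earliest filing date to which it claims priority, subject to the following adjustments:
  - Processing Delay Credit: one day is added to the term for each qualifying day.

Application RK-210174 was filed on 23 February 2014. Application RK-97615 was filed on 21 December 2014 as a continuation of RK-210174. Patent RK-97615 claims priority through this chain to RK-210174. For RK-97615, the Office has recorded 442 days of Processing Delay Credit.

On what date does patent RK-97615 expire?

Earliest priority filing: 23 February 2014.
Base term: 23 February 2014 + 23 years → 23 February 2037.
Processing Delay Credit: +442 days → 11 May 2038.

2038-05-11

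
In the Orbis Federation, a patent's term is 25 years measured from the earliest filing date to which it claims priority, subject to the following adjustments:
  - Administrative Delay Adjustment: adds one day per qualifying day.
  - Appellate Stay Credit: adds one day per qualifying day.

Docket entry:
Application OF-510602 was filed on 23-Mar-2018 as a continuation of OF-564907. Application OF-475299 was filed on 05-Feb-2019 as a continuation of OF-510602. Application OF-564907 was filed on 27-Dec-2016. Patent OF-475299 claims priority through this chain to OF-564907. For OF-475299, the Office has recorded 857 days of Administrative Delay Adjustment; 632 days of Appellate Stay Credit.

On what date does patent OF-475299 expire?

January 24, 2046

Earliest priority filing: 27 December 2016.
Base term: 27 December 2016 + 25 years → 27 December 2041.
Administrative Delay Adjustment: +857 days → 2 May 2044.
Appellate Stay Credit: +632 days → 24 January 2046.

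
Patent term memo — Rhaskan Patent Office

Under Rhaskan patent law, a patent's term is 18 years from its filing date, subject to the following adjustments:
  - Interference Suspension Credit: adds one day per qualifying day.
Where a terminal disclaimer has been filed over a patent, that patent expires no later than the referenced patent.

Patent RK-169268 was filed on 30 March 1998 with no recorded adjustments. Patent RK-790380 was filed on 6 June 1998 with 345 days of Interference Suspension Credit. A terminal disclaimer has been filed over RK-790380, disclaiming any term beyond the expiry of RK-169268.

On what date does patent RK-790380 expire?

March 30, 2016

Natural term of RK-790380:
  Base: filing + 18 years → 6 June 2016.
  Interference Suspension Credit: +345 days → 17 May 2017.
Expiry of referenced patent RK-169268:
  Base: filing + 18 years → 30 March 2016.
Terminal disclaimer: RK-790380 expires on the earlier of 17 May 2017 and 30 March 2016.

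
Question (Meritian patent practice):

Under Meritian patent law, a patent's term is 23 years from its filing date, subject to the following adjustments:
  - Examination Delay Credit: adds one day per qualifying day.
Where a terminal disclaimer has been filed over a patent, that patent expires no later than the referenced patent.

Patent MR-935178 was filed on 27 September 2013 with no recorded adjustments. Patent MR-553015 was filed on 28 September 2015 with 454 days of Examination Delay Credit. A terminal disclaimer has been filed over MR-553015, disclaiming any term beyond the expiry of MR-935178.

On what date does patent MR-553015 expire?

Natural term of MR-553015:
  Base: filing + 23 years → 28 September 2038.
  Examination Delay Credit: +454 days → 26 December 2039.
Expiry of referenced patent MR-935178:
  Base: filing + 23 years → 27 September 2036.
Terminal disclaimer: MR-553015 expires on the earlier of 26 December 2039 and 27 September 2036.

2036-09-27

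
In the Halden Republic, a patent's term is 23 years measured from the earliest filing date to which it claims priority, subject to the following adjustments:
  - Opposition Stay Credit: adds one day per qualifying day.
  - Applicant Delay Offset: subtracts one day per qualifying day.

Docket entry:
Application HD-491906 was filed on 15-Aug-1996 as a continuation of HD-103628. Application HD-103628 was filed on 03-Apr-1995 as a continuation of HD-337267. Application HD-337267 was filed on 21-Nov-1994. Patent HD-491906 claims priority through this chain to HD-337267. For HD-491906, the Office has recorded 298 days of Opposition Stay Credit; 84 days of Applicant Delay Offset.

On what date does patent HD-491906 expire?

2018-06-23

Earliest priority filing: 21 November 1994.
Base term: 21 November 1994 + 23 years → 21 November 2017.
Opposition Stay Credit: +298 days → 15 September 2018.
Applicant Delay Offset: −84 days → 23 June 2018.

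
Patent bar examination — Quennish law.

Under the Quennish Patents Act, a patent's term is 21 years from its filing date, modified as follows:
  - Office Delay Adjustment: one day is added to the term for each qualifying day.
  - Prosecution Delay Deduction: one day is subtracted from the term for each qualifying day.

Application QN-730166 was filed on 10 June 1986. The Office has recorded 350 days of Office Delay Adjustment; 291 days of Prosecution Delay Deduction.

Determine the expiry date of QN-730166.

2007-08-08

Base term: filing date + 21 years → 10 June 2007.
Office Delay Adjustment: +350 days → 25 May 2008.
Prosecution Delay Deduction: −291 days → 8 August 2007.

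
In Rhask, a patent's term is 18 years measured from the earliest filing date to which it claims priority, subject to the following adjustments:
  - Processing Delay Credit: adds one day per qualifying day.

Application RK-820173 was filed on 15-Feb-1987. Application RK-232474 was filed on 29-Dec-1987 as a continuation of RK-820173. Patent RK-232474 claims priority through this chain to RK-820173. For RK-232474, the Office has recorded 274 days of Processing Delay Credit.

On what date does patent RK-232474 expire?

2005-11-16

Earliest priority filing: 15 February 1987.
Base term: 15 February 1987 + 18 years → 15 February 2005.
Processing Delay Credit: +274 days → 16 November 2005.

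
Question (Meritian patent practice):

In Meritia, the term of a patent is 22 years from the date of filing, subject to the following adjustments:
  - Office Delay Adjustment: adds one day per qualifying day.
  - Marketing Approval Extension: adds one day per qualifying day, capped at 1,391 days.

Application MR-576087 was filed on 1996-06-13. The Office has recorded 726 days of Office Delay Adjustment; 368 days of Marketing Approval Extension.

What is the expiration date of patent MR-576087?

2021-06-11

Base term: filing date + 22 years → 13 June 2018.
Office Delay Adjustment: +726 days → 8 June 2020.
Marketing Approval Extension: 368 days (within the 1391-day cap) → +368 days → 11 June 2021.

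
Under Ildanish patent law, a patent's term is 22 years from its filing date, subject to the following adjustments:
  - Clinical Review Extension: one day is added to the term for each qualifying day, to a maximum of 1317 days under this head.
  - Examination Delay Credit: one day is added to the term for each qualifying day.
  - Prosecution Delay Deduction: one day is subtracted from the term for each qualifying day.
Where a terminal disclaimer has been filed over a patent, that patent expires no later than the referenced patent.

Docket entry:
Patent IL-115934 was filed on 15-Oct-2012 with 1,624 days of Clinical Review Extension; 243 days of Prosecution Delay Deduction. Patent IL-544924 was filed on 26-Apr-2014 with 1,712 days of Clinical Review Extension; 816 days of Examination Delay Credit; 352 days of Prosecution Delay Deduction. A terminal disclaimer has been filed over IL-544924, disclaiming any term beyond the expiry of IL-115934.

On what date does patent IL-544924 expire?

2037-09-23

Natural term of IL-544924:
  Base: filing + 22 years → 26 April 2036.
  Clinical Review Extension: 1712 days claimed exceeds the 1317-day cap, so +1317 days → 4 December 2039.
  Examination Delay Credit: +816 days → 27 February 2042.
  Prosecution Delay Deduction: −352 days → 12 March 2041.
Expiry of referenced patent IL-115934:
  Base: filing + 22 years → 15 October 2034.
  Clinical Review Extension: 1624 days claimed exceeds the 1317-day cap, so +1317 days → 24 May 2038.
  Prosecution Delay Deduction: −243 days → 23 September 2037.
Terminal disclaimer: IL-544924 expires on the earlier of 12 March 2041 and 23 September 2037.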